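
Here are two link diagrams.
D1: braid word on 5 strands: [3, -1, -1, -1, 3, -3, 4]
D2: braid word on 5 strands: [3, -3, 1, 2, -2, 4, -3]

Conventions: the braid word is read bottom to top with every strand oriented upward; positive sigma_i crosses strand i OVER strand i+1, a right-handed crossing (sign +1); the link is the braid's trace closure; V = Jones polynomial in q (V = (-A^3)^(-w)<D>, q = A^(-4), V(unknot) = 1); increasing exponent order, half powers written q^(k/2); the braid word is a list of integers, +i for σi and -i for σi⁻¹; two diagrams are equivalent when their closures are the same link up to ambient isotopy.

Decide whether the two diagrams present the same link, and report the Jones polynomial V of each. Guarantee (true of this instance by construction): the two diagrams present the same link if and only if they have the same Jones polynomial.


equivalent: no
D1 (bracket A^-1 + A^3 + A^7 - A^15; 7 crossings at w = -1): V = q^(-9/2) - q^(-5/2) - q^(-3/2) - q^(-1/2)
V(D2) = -q^(-1/2) - q^(1/2)  (w +1, c 7, <D> = A + A^5)
key observation: 2 values of V(q) split the 2 diagrams


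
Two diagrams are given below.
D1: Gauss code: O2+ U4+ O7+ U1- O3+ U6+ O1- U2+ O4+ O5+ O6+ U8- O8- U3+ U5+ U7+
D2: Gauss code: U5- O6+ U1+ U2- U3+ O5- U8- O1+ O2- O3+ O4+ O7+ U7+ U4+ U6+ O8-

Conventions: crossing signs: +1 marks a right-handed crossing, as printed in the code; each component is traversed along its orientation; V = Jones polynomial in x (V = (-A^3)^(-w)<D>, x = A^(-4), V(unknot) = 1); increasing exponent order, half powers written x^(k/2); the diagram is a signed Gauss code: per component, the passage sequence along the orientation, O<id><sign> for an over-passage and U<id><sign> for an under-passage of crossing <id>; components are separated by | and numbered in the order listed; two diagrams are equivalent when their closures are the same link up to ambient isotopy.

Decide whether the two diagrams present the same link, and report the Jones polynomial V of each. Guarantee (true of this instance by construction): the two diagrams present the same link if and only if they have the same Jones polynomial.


same link: no
V(D1) = x - x^2 + 2x^3 - x^4 + x^5 - x^6  [8 crossings, <D> = -A^-12 + A^-8 - A^-4 + 2 - A^4 + A^8, w = +4]
D2 (bracket A^-2 - A^2 + A^6 - A^10 + A^14; 8 crossings at w = +2): V = x^-2 - x^-1 + 1 - x + x^2
note: comparing 2 Jones polynomials yields 2 groups


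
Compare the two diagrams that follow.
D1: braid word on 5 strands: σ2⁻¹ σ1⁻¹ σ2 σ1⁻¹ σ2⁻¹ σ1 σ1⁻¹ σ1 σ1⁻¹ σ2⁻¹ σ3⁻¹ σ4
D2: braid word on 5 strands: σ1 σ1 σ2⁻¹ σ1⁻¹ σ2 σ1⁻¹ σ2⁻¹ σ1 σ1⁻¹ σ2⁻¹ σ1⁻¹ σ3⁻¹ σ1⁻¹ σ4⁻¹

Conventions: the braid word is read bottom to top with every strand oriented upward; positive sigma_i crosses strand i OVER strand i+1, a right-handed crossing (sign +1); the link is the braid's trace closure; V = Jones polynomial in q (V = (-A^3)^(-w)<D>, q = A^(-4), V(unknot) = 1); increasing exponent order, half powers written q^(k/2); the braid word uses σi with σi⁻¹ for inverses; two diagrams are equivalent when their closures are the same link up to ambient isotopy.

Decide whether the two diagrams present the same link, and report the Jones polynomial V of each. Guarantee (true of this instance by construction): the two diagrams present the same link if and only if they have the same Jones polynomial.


same link: yes
V(D1) = -q^-6 + q^-5 - q^-4 + 2q^-3 - q^-2 + q^-1  [12 crossings, <D> = A^-8 - A^-4 + 2 - A^4 + A^8 - A^12, w = -4]
V(D2) = -q^-6 + q^-5 - q^-4 + 2q^-3 - q^-2 + q^-1  (w -6, c 14, <D> = A^-14 - A^-10 + 2A^-6 - A^-2 + A^2 - A^6)
note: D2 (14 crossings) and D1 (12) are Markov-related braid presentations


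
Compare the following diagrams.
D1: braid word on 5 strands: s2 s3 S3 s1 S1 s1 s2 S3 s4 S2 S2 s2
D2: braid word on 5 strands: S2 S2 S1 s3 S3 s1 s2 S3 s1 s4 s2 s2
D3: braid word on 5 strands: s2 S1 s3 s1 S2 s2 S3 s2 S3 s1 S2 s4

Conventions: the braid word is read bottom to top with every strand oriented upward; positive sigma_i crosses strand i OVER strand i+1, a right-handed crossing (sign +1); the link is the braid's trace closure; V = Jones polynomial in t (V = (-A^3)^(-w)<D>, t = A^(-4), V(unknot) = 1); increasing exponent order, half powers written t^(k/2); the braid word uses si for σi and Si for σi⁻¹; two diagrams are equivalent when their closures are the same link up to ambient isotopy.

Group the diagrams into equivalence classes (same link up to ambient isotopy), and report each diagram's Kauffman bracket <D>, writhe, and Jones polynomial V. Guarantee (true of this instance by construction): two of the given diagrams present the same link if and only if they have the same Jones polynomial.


classes: {D1, D2, D3}
V(D1) = 1  [12 crossings, <D> = A^6, w = +2]
V(D2) = 1  (w +2, c 12, <D> = A^6)
V(D3) = 1  [12 crossings, <D> = A^6, w = +2]
note: one V(t) for all 3 diagrams — one class (guaranteed)


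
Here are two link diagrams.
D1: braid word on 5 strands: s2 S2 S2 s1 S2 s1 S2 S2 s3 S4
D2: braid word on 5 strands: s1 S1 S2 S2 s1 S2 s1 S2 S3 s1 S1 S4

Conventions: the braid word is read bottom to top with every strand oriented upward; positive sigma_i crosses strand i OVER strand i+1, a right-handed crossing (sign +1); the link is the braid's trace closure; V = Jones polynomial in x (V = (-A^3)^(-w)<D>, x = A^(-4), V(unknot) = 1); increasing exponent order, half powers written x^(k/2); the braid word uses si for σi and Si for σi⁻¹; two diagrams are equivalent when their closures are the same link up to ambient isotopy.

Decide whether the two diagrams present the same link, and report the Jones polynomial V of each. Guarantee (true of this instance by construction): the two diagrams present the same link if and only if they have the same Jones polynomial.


same link: yes
V(D1) = x^-5 - 2x^-4 + 2x^-3 - 2x^-2 + 2x^-1 - 1 + x  [10 crossings, <D> = A^-10 - A^-6 + 2A^-2 - 2A^2 + 2A^6 - 2A^10 + A^14, w = -2]
V(D2) = x^-5 - 2x^-4 + 2x^-3 - 2x^-2 + 2x^-1 - 1 + x  [12 crossings, <D> = A^-16 - A^-12 + 2A^-8 - 2A^-4 + 2 - 2A^4 + A^8, w = -4]
insight: all 2 diagrams share one V(x), hence one class


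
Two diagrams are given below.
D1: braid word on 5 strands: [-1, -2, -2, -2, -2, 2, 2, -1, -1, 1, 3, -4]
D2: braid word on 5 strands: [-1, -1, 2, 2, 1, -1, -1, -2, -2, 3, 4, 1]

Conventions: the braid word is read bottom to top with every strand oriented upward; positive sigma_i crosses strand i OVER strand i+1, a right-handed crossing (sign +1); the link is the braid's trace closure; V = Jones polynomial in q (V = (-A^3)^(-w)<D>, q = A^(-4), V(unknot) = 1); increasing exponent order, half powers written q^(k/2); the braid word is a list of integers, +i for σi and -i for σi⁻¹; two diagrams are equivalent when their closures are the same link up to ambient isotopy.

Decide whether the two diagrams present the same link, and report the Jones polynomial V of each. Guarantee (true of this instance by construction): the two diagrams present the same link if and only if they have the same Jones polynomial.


equivalent: no
V(D1) = q^-5 + 2q^-3 + q^-1  (w -4, c 12, <D> = A^-8 + 2 + A^8)
D2 (bracket 2 + A^8 + A^16; 12 crossings at w = 0): V = q^-4 + q^-2 + 2
why: 2 classes among 2 diagrams; unequal V(q) rules out equality


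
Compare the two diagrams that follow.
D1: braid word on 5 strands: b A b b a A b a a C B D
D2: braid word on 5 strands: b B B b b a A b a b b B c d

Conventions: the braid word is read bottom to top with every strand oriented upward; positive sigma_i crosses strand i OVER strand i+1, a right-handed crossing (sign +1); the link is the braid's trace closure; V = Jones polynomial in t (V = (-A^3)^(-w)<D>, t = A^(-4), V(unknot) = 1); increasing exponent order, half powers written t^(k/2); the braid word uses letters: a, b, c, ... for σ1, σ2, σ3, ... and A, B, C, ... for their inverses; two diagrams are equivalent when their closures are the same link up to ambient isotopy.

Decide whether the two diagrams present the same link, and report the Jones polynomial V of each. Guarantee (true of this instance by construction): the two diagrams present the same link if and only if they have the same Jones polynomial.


equivalent: yes
D1 (bracket -A^-10 + A^-6 + A^2; 12 crossings at w = +2): V = t + t^3 - t^4
V(D2) = t + t^3 - t^4  (w +6, c 14, <D> = -A^2 + A^6 + A^14)
key observation: from 12 to 14 crossings by R-moves: one link, two diagrams


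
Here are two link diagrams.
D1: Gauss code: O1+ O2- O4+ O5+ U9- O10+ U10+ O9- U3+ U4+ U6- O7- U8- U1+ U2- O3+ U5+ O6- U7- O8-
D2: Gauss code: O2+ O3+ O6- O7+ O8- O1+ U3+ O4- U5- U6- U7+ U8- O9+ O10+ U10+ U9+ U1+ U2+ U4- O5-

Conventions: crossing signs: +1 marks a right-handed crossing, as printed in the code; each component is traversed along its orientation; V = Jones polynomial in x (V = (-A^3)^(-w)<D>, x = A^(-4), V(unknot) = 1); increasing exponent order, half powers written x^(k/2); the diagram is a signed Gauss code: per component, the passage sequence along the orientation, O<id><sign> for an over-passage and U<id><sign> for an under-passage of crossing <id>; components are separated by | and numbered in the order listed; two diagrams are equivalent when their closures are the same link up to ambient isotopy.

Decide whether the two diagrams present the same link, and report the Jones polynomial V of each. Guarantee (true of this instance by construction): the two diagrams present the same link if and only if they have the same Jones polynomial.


equivalent: yes
D1 (bracket 1; 10 crossings at w = 0): V = 1
D2 (bracket A^6; 10 crossings at w = +2): V = 1
key observation: one V(x) for all 2 diagrams — one class (guaranteed)


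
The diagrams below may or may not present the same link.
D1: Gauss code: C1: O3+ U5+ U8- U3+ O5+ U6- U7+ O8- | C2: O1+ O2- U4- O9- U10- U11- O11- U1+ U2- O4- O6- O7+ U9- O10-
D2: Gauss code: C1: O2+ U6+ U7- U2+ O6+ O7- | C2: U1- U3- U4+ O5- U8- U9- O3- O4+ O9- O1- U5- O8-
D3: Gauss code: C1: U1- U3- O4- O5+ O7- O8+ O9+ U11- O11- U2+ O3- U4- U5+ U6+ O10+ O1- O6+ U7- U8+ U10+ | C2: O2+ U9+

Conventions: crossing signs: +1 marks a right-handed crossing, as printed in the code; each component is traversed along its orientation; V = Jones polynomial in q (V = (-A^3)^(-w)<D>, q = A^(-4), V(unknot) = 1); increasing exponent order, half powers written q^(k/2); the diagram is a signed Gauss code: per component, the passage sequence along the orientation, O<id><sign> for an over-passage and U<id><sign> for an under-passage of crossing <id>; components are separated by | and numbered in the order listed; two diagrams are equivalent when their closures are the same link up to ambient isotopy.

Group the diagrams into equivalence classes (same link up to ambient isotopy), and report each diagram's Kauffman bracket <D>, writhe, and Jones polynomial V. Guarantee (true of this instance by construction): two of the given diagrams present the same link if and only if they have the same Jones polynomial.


classes: {D1, D2} | {D3}
V(D1) = q^(-9/2) - q^(-5/2) - q^(-3/2) - q^(-1/2)  [11 crossings, <D> = A^-7 + A^-3 + A - A^9, w = -3]
V(D2) = q^(-9/2) - q^(-5/2) - q^(-3/2) - q^(-1/2)  [9 crossings, <D> = A^-7 + A^-3 + A - A^9, w = -3]
D3 (bracket A^-7 + A; 11 crossings at w = +1): V = -q^(1/2) - q^(5/2)
note: comparing 3 Jones polynomials yields 2 groups


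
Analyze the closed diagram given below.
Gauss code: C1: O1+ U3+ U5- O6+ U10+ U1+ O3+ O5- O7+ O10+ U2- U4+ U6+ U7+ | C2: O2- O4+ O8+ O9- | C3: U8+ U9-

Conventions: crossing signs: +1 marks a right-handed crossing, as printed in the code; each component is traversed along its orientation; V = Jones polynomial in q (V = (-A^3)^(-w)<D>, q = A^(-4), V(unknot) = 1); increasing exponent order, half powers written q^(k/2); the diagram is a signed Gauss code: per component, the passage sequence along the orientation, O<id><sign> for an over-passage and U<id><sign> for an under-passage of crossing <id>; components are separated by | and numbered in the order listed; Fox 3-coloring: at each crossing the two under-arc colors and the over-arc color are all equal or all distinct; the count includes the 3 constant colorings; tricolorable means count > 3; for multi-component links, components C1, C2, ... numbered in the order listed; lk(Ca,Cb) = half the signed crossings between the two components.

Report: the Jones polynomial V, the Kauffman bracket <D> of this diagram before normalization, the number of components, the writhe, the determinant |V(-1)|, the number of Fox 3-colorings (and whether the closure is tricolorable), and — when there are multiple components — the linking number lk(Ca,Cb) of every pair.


V(q) = 1 + 2q + 2q^2 + q^3 - q^4 - q^5
bracket: -A^-8 - A^-4 + 1 + 2A^4 + 2A^8 + A^12, w = +4
3 components, writhe +4, over 10 crossings
lk(C1,C2) = 0
linking number lk(C1,C3) = 0
lk(C2,C3): 0
det 0, colorings 81 of 3^11 — tricolorable
observation: w = +4 (over 10 crossings) is diagram-only; (-A^3)^(-4) removes it from V


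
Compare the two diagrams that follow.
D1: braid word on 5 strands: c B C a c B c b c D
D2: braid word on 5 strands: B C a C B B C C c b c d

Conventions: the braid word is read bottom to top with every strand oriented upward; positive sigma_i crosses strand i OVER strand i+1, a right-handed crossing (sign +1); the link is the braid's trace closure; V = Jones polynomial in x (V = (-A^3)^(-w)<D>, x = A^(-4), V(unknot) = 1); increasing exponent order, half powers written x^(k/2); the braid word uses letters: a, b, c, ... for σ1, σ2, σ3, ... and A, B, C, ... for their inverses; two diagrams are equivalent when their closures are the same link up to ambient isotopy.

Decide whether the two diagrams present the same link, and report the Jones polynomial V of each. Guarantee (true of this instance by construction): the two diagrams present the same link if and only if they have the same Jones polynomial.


same link: no
V(D1) = 1  [10 crossings, <D> = A^6, w = +2]
V(D2) = -x^-6 + x^-5 - x^-4 + 2x^-3 - x^-2 + x^-1  (w -2, c 12, <D> = A^-2 - A^2 + 2A^6 - A^10 + A^14 - A^18)
note: comparing 2 Jones polynomials yields 2 groups


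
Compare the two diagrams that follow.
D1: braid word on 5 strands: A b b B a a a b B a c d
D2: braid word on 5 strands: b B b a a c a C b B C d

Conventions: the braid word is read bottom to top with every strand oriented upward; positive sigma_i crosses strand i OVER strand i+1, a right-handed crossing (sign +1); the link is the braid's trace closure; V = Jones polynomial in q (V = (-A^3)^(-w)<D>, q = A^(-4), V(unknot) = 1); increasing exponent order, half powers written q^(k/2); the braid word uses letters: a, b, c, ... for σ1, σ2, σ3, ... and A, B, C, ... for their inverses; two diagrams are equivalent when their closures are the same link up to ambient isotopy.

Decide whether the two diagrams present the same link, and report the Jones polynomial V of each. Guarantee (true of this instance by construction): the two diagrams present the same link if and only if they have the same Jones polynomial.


equivalent: yes
V(D1) = q + q^3 - q^4  (w +6, c 12, <D> = -A^2 + A^6 + A^14)
D2 (bracket -A^-4 + 1 + A^8; 12 crossings at w = +4): V = q + q^3 - q^4
why: from 12 to 12 crossings by R-moves: one link, two diagrams


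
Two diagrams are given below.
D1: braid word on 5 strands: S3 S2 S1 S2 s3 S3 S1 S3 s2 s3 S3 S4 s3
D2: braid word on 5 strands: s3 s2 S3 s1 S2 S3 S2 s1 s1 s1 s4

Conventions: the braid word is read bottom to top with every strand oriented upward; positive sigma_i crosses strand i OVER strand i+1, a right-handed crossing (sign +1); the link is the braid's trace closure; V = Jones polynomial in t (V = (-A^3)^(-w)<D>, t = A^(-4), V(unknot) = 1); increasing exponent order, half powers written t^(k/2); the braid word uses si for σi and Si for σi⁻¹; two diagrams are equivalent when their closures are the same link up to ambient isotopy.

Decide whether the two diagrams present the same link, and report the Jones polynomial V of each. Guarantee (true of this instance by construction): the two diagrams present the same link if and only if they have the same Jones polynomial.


equivalent: no
D1 (bracket A^-13 + A^-5; 13 crossings at w = -5): V = -t^(-5/2) - t^(-1/2)
V(D2) = -t^(-3/2) - 2t^(1/2) + t^(3/2) - t^(5/2) + t^(7/2)  [11 crossings, <D> = -A^-5 + A^-1 - A^3 + 2A^7 + A^15, w = +3]
observation: 2 values of V(t) split the 2 diagrams


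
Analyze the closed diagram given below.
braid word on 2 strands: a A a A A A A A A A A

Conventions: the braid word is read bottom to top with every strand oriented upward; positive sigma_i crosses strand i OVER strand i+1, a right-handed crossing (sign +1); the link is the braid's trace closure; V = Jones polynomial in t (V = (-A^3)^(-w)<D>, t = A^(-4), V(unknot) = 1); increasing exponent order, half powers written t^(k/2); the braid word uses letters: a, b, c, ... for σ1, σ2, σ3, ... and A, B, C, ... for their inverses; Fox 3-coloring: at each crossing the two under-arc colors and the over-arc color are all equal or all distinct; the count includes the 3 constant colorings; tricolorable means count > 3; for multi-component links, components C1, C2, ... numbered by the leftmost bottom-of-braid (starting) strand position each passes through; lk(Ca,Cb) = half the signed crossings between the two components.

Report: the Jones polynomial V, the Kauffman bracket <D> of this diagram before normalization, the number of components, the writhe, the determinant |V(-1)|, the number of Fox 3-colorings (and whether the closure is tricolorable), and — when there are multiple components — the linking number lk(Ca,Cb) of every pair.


V = -t^-10 + t^-9 - t^-8 + t^-7 - t^-6 + t^-5 + t^-3
<D> = -A^-9 - A^-1 + A^3 - A^7 + A^11 - A^15 + A^19 (w = -7)
1 component over 11 crossings, w = -7
3 Fox colorings among 3^11, |V(-1)| = 7: not tricolorable
why: one generator, power 7: the (2,7) torus pattern


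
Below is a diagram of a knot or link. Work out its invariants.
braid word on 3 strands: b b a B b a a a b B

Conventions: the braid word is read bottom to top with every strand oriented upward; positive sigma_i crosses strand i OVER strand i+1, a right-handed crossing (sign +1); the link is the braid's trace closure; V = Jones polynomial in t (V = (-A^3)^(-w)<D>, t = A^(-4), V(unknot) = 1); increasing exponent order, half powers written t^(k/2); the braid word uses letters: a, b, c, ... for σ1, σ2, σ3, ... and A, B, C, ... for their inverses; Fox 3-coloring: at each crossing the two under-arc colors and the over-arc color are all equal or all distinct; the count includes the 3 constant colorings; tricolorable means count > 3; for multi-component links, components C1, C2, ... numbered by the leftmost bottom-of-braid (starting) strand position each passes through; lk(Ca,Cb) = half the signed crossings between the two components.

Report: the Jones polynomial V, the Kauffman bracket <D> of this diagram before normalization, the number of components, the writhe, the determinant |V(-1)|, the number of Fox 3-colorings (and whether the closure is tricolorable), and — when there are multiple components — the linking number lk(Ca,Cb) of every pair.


Jones polynomial: V(t) = t^2 + 2t^4 - t^5 + 2t^6 - t^7 + t^8
<D> = A^-14 - A^-10 + 2A^-6 - A^-2 + 2A^2 + A^10; writhe +6
components 3, writhe +6 (10 crossings)
linking number lk(C1,C2) = +2
lk(C1,C3): 0
lk(C2,C3) = +1
3-colorings: 3 of 3^10, det 8 — not tricolorable
note: the 3 component pairs carry total linking +3


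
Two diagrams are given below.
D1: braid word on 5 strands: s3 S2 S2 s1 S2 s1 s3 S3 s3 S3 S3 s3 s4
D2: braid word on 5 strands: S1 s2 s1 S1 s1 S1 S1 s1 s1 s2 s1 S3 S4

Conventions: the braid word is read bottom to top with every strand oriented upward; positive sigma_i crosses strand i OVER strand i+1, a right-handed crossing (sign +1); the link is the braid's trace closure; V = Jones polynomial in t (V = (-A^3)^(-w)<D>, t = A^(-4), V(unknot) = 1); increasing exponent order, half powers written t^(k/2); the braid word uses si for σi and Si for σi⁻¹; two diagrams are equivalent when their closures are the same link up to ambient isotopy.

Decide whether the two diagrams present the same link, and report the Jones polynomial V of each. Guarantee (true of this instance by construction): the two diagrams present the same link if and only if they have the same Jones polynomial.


equivalent: no
D1 (bracket A^-3 - A + 2A^5 - A^9 + 2A^13 - A^17; 13 crossings at w = +1): V = t^(-7/2) - 2t^(-5/2) + t^(-3/2) - 2t^(-1/2) + t^(1/2) - t^(3/2)
V(D2) = -t^(1/2) - t^(5/2)  [13 crossings, <D> = A^-7 + A, w = +1]
observation: V(t) takes 2 values over 2 diagrams, fixing the grouping


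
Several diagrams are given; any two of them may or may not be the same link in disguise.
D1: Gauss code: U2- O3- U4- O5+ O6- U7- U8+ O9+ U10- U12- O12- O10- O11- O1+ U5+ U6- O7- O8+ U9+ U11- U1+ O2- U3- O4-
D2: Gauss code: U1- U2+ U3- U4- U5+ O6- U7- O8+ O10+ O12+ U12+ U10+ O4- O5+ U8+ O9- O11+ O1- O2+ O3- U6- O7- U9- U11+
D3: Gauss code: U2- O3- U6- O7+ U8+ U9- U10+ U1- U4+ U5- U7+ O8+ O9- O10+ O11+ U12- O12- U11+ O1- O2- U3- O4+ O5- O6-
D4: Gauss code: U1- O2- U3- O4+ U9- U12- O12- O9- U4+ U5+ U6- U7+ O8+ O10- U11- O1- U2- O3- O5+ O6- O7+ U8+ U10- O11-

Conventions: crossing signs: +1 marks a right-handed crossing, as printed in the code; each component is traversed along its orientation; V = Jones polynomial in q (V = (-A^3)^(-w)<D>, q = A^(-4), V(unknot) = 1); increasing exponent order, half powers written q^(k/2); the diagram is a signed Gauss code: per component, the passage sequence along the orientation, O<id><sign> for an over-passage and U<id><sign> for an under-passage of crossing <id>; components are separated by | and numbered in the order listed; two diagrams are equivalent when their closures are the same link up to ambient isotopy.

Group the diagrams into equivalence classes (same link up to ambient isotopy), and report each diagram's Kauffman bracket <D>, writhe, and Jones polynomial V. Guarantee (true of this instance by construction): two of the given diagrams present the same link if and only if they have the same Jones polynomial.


classes: {D1, D2, D3, D4}
V(D1) = -q^-4 + q^-3 + q^-1  [12 crossings, <D> = A^-8 + 1 - A^4, w = -4]
D2 (bracket A^4 + A^12 - A^16; 12 crossings at w = 0): V = -q^-4 + q^-3 + q^-1
V(D3) = -q^-4 + q^-3 + q^-1  (w -2, c 12, <D> = A^-2 + A^6 - A^10)
V(D4) = -q^-4 + q^-3 + q^-1  (w -4, c 12, <D> = A^-8 + 1 - A^4)
note: one V(q) for all 4 diagrams — one class (guaranteed)


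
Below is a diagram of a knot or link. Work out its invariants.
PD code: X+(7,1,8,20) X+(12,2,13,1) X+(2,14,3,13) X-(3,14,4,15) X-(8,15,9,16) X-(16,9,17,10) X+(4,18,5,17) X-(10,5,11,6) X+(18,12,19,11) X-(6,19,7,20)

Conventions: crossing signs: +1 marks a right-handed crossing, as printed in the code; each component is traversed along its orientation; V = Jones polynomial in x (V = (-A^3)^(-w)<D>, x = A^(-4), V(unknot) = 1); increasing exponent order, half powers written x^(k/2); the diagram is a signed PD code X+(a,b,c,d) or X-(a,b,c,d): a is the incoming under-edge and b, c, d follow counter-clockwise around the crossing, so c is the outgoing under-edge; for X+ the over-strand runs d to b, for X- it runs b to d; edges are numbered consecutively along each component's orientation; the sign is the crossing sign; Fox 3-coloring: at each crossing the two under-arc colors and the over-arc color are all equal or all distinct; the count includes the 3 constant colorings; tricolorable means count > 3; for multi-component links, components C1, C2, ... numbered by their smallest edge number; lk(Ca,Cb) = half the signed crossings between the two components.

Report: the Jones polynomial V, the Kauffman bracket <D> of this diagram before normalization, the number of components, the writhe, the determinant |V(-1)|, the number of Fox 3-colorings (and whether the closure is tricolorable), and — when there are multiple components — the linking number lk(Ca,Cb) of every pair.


Jones polynomial: V(x) = -x^-3 + 2x^-2 - 2x^-1 + 3 - 2x + 2x^2 - x^3
<D> = -A^-12 + 2A^-8 - 2A^-4 + 3 - 2A^4 + 2A^8 - A^12; writhe 0
components 1, writhe 0 (10 crossings)
3-colorings: 3 of 3^10, det 13 — not tricolorable
note: w = 0 (over 10 crossings) is diagram-only; (-A^3)^(0) removes it from V


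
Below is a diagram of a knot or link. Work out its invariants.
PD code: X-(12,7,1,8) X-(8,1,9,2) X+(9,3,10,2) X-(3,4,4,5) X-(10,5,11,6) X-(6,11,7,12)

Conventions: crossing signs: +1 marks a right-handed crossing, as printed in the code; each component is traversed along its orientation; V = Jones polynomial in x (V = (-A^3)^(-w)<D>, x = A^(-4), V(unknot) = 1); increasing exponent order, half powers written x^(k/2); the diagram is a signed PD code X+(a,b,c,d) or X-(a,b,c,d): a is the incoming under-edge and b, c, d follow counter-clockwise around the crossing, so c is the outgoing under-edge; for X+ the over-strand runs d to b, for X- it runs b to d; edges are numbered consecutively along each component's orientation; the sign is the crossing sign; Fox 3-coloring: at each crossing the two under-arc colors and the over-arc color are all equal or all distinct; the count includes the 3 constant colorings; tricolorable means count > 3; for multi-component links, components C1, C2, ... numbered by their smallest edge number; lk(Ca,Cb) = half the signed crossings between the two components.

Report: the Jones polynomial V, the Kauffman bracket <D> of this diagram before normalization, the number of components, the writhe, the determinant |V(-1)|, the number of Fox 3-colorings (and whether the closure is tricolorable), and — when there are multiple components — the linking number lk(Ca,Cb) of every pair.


V(x) = -x^-4 + x^-3 + x^-1
bracket: A^-8 + 1 - A^4, w = -4
1 component, writhe -4, over 6 crossings
det 3, colorings 9 of 3^6 — tricolorable
observation: V spans 3 powers of x: at least 3 crossings in any diagram


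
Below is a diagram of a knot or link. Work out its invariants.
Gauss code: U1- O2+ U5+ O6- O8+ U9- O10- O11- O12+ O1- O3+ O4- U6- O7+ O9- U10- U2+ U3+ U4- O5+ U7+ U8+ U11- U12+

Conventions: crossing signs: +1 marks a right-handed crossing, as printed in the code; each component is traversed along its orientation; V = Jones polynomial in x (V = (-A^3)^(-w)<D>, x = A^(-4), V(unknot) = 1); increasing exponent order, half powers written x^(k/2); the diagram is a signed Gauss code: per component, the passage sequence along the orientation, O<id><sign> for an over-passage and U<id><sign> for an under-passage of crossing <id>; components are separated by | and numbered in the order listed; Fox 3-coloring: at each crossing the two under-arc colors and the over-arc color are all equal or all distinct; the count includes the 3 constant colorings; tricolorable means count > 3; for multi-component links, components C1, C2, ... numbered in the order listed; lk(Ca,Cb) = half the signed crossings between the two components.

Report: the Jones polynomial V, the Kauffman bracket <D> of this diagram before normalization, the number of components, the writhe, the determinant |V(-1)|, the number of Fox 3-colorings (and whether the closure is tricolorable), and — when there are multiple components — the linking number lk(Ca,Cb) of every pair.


V = -x^-3 + x^-2 - x^-1 + 3 - x + x^2 - x^3
<D> = -A^-12 + A^-8 - A^-4 + 3 - A^4 + A^8 - A^12 (w = 0)
1 component over 12 crossings, w = 0
27 Fox colorings among 3^12, |V(-1)| = 9: tricolorable
why: the span of V is 6, forcing >= 6 crossings in any diagram


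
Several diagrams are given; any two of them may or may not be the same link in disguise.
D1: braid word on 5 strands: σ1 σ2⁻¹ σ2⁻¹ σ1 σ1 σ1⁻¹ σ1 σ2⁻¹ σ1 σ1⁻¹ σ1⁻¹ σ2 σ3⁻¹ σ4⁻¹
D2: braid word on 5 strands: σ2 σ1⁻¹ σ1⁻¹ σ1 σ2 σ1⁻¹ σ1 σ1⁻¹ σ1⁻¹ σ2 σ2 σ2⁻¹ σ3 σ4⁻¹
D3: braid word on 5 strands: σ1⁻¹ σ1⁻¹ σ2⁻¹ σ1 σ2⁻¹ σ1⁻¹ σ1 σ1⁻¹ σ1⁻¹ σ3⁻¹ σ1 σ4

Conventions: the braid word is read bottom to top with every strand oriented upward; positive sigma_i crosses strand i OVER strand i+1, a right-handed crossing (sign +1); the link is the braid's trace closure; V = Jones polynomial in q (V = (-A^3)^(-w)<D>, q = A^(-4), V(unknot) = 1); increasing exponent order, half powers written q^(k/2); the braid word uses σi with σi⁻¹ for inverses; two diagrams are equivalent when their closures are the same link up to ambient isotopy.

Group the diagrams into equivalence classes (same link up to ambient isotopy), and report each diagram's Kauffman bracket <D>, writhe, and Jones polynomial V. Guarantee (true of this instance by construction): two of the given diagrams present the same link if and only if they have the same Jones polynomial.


equivalence classes: {D1} | {D2} | {D3}
D1 (bracket -A^-18 + A^-14 - A^-10 + 3A^-6 - A^-2 + A^2 - A^6; 14 crossings at w = -2): V = -q^-3 + q^-2 - q^-1 + 3 - q + q^2 - q^3
V(D2) = -q^-3 + 2q^-2 - 2q^-1 + 3 - 2q + 2q^2 - q^3  (w 0, c 14, <D> = -A^-12 + 2A^-8 - 2A^-4 + 3 - 2A^4 + 2A^8 - A^12)
V(D3) = -q^-6 + q^-5 - q^-4 + 2q^-3 - q^-2 + q^-1  [12 crossings, <D> = A^-8 - A^-4 + 2 - A^4 + A^8 - A^12, w = -4]
key observation: 3 values of V(q) split the 3 diagrams


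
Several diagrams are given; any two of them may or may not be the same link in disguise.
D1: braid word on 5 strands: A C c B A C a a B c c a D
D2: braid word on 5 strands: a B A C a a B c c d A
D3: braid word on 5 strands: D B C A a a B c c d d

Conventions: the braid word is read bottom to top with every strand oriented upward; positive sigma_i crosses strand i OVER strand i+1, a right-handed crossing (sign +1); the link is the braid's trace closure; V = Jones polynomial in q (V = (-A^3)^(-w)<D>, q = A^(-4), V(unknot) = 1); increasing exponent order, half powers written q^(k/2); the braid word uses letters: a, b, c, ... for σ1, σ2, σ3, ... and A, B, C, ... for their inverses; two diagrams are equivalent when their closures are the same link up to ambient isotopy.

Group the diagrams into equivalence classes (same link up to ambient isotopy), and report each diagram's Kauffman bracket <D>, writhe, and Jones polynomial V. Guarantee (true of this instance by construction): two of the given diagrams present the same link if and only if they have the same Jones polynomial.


grouping into links: {D1, D2, D3}
V(D1) = -q^(-1/2) - q^(1/2)  (w -1, c 13, <D> = A^-5 + A^-1)
V(D2) = -q^(-1/2) - q^(1/2)  (w +1, c 11, <D> = A + A^5)
V(D3) = -q^(-1/2) - q^(1/2)  [11 crossings, <D> = A + A^5, w = +1]
why: one V(q) for all 3 diagrams — one class (guaranteed)


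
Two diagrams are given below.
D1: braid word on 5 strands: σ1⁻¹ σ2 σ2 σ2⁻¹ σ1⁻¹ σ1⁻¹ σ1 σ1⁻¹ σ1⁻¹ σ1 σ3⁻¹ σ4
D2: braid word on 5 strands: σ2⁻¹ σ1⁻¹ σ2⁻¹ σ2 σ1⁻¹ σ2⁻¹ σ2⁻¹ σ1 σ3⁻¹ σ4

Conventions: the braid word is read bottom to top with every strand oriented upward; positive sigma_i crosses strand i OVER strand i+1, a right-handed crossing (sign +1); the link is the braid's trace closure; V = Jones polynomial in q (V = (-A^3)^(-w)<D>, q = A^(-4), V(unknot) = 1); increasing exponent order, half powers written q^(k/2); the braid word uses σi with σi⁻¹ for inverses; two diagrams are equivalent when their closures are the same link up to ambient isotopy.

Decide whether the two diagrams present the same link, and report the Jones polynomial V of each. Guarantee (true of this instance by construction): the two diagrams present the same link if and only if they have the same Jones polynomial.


equivalent: no
V(D1) = -q^-4 + q^-3 + q^-1  (w -2, c 12, <D> = A^-2 + A^6 - A^10)
V(D2) = -q^-6 + q^-5 - q^-4 + 2q^-3 - q^-2 + q^-1  [10 crossings, <D> = A^-8 - A^-4 + 2 - A^4 + A^8 - A^12, w = -4]
key observation: 2 classes among 2 diagrams; unequal V(q) rules out equality


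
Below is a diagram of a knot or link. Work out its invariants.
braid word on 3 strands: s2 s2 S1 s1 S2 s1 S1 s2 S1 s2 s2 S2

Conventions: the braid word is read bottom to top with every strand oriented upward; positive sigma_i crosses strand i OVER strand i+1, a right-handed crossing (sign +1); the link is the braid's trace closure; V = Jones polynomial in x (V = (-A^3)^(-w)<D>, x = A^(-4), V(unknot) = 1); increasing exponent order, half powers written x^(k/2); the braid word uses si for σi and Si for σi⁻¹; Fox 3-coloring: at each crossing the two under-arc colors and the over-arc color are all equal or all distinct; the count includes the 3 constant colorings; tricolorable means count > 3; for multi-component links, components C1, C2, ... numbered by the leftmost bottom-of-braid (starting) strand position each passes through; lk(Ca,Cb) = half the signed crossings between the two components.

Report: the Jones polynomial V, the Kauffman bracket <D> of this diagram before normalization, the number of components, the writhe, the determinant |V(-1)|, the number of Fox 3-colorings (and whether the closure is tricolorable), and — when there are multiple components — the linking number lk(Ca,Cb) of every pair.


V = x + x^3 - x^4
<D> = -A^-10 + A^-6 + A^2 (w = +2)
1 component over 12 crossings, w = +2
9 Fox colorings among 3^12, |V(-1)| = 3: tricolorable
why: V spans 3 powers of x: at least 3 crossings in any diagram


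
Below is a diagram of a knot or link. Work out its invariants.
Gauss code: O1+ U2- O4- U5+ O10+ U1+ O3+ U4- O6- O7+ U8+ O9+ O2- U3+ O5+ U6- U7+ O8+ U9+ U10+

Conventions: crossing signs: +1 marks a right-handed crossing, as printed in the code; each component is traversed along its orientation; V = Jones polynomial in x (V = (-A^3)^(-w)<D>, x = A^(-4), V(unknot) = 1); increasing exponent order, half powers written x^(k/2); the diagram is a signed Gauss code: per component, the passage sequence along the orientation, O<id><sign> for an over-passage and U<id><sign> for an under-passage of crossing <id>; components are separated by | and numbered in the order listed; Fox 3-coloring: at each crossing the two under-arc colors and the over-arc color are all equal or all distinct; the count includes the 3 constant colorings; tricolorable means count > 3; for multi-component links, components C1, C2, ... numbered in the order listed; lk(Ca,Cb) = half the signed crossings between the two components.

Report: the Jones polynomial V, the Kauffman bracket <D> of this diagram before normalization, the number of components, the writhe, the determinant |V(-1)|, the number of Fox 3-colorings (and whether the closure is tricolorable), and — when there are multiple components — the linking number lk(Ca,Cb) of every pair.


Jones polynomial: V(x) = 2x - 2x^2 + 3x^3 - 3x^4 + 2x^5 - 2x^6 + x^7
<D> = A^-16 - 2A^-12 + 2A^-8 - 3A^-4 + 3 - 2A^4 + 2A^8; writhe +4
components 1, writhe +4 (10 crossings)
3-colorings: 9 of 3^10, det 15 — tricolorable
note: w = +4 shifts under R1 moves; the (-A^3)^(-4) factor cancels that in V


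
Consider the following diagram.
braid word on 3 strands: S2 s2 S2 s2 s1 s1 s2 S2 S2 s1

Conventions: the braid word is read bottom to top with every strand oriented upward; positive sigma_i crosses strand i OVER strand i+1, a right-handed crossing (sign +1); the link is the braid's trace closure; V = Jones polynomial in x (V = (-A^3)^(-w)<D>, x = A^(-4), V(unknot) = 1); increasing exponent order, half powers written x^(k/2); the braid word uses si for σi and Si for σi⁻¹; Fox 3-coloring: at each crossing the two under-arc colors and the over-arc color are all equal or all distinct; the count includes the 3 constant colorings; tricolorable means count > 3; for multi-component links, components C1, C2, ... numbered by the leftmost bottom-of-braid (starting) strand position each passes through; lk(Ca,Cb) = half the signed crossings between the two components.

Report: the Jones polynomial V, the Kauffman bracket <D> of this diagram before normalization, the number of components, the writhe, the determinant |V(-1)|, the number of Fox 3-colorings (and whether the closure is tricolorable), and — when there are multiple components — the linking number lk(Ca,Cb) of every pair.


V = x + x^3 - x^4
<D> = -A^-10 + A^-6 + A^2 (w = +2)
1 component over 10 crossings, w = +2
9 Fox colorings among 3^10, |V(-1)| = 3: tricolorable
why: det 3 = |V(-1)|; divisible by 3, so tricolorable


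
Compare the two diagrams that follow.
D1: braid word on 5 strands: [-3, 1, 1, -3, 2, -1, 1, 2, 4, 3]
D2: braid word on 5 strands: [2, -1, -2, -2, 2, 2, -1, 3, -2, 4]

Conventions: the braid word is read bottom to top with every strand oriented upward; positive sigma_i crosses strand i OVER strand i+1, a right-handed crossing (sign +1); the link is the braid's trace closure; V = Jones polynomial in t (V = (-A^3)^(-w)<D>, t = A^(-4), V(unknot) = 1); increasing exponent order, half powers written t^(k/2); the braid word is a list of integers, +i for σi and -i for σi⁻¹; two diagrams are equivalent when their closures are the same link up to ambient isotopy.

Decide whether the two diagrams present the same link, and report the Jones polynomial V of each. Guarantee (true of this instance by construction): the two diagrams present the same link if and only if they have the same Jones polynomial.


equivalent: no
D1 (bracket A^-8 + 2 + A^8; 10 crossings at w = +4): V = t + 2t^3 + t^5
V(D2) = t^-3 + t^-2 + t^-1 + 1  [10 crossings, <D> = 1 + A^4 + A^8 + A^12, w = 0]
observation: comparing 2 Jones polynomials yields 2 groups


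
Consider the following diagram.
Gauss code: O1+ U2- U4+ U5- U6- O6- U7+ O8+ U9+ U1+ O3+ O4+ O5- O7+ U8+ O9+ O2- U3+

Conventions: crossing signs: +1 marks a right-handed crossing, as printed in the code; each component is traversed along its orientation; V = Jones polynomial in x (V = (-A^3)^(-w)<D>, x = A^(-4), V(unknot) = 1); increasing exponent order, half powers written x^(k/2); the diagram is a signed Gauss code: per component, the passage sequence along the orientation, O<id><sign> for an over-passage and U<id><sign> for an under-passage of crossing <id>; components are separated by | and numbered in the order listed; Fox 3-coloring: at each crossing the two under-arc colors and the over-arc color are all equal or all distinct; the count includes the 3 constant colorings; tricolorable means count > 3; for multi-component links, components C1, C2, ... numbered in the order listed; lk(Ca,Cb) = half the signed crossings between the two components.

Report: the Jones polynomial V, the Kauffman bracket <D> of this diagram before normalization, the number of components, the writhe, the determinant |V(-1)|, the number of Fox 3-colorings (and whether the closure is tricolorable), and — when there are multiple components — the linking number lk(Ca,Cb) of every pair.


V(x) = x - x^2 + 2x^3 - x^4 + x^5 - x^6
bracket: A^-15 - A^-11 + A^-7 - 2A^-3 + A - A^5, w = +3
1 component, writhe +3, over 9 crossings
det 7, colorings 3 of 3^9 — not tricolorable
observation: V spans 5 powers of x: at least 5 crossings in any diagram


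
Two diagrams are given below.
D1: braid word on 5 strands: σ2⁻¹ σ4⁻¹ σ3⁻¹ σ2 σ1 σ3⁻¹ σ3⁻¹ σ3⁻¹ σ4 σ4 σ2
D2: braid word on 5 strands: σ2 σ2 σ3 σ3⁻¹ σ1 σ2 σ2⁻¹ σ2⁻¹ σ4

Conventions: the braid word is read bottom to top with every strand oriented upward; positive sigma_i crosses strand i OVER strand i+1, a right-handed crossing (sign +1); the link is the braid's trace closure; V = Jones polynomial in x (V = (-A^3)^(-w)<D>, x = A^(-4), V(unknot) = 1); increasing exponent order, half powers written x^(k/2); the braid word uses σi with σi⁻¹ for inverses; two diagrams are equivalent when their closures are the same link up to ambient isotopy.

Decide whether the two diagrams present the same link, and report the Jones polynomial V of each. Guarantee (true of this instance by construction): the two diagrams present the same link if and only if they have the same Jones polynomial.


equivalent: no
V(D1) = -x^(-11/2) + x^(-9/2) - x^(-7/2) - x^(-3/2)  (w -1, c 11, <D> = A^3 + A^11 - A^15 + A^19)
V(D2) = -x^(-1/2) - x^(1/2)  (w +3, c 9, <D> = A^7 + A^11)
why: V(x) takes 2 values over 2 diagrams, fixing the grouping


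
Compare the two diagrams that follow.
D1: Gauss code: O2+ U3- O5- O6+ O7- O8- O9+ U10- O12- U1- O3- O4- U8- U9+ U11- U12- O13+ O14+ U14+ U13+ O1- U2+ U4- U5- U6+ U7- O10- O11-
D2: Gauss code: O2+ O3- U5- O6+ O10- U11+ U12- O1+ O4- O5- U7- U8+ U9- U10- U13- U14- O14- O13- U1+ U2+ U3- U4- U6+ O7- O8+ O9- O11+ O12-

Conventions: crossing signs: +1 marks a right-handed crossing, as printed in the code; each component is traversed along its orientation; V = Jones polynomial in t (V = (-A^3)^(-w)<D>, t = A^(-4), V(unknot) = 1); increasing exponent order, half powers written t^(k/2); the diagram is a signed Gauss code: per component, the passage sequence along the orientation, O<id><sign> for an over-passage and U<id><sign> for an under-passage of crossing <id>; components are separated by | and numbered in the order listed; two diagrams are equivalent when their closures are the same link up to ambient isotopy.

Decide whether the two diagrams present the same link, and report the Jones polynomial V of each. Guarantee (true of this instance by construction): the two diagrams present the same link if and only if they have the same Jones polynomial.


equivalent: no
D1 (bracket A^-4 + A^4 - A^8 + A^12 - A^16; 14 crossings at w = -4): V = -t^-7 + t^-6 - t^-5 + t^-4 + t^-2
D2 (bracket A^-12; 14 crossings at w = -4): V = 1
key observation: V(t) takes 2 values over 2 diagrams, fixing the grouping
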